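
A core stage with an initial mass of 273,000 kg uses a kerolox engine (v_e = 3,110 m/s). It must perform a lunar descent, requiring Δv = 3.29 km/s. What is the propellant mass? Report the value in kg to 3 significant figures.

m₀/m_f = exp(Δv / v_e) = exp(3290 / 3110.0) = exp(1.0579) = 2.8803.
m_f = 273,000 / 2.8803 = 94,781.8 kg, so propellant = m₀ − m_f = 273,000 − 94,781.8 = 178,218.2 kg.

propellant mass ≈ 178000 kg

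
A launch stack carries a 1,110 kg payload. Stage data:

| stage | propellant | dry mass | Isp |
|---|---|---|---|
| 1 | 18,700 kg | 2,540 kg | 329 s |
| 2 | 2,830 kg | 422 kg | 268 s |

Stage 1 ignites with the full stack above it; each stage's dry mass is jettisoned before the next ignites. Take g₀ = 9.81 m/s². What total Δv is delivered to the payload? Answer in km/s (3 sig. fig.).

Δv ≈ 6.98 km/s

Ignition mass of stage 1 = 18,700+2,540 + 2,830+422 + 1,110 = 25,602 kg.
Stage 1: m₀ = 25,602 kg, m_f = 25,602 − 18,700 = 6,902 kg; Δv = 329×9.81×ln(3.709) = 3227.5×1.3109 ≈ 4231 m/s.
Stage 2: m₀ = 4,362 kg, m_f = 4,362 − 2,830 = 1,532 kg; Δv = 268×9.81×ln(2.847) = 2629.1×1.0464 ≈ 2751 m/s.
Total Δv = 4231 + 2751 = 6982 m/s.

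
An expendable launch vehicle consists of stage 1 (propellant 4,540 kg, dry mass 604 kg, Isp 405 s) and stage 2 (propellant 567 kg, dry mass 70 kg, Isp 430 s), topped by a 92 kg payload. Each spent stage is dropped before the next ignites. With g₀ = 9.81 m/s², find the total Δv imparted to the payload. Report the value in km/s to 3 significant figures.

Δv ≈ 12.2 km/s

Ignition mass of stage 1 = 4,540+604 + 567+70 + 92 = 5,873 kg.
Stage 1: m₀ = 5,873 kg, m_f = 5,873 − 4,540 = 1,333 kg; Δv = 405×9.81×ln(4.406) = 3973.1×1.4829 ≈ 5892 m/s.
Stage 2: m₀ = 729 kg, m_f = 729 − 567 = 162 kg; Δv = 430×9.81×ln(4.5) = 4218.3×1.5041 ≈ 6345 m/s.
Total Δv = 5892 + 6345 = 12237 m/s.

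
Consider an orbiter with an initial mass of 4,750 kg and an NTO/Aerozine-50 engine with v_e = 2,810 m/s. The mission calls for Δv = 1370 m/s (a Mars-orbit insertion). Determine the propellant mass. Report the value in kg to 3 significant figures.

Rocket equation: m₀/m_f = exp(Δv / v_e) = exp(1370 / 2810.0) = exp(0.4875) = 1.6283.
m_f = 4,750 / 1.6283 = 2,917.15 kg, so propellant = m₀ − m_f = 4,750 − 2,917.15 = 1,832.85 kg.

propellant mass ≈ 1830 kg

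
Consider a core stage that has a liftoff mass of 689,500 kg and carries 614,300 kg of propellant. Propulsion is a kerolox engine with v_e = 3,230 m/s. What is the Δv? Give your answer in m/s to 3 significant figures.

m_f = m₀ − m_prop = 689,500 − 614,300 = 75,200 kg.
Δv = v_e · ln(m₀/m_f) = 3230.0 × ln(9.169) = 3230.0 × 2.2158 ≈ 7157.1 m/s.

Δv ≈ 7160 m/s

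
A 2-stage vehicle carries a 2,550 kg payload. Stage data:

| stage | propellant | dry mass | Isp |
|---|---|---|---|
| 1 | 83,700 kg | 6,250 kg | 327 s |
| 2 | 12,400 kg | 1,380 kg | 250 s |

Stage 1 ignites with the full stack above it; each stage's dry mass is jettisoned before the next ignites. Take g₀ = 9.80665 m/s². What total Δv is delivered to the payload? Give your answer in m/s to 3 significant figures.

Δv ≈ 8460 m/s

Ignition mass of stage 1 = 83,700+6,250 + 12,400+1,380 + 2,550 = 106,280 kg.
Stage 1: m₀ = 106,280 kg, m_f = 106,280 − 83,700 = 22,580 kg; Δv = 327×9.80665×ln(4.707) = 3206.8×1.5490 ≈ 4967 m/s.
Stage 2: m₀ = 16,330 kg, m_f = 16,330 − 12,400 = 3,930 kg; Δv = 250×9.80665×ln(4.155) = 2451.7×1.4244 ≈ 3492 m/s.
Total Δv = 4967 + 3492 = 8459 m/s.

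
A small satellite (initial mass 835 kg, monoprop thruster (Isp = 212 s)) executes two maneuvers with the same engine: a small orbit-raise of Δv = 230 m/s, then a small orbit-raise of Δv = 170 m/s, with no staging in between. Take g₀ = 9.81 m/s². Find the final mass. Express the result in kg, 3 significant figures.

final mass ≈ 689 kg

v_e = Isp · g₀ = 212 × 9.81 = 2079.7 m/s.
After the first burn: m = 835 × exp(−230/2079.7) = 835 × 0.89530 = 747.576 kg.
After the second burn: m = 747.576 × exp(−170/2079.7) = 747.576 × 0.92151 = 688.899 kg.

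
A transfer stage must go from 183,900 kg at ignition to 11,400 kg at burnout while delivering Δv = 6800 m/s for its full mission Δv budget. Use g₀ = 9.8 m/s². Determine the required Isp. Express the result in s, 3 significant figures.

ln(m₀/m_f) = ln(183900/11400) = ln(16.13) = 2.7808.
v_e = Δv / ln(m₀/m_f) = 6800 / 2.7808 = 2445.4 m/s.
Isp = v_e / g₀ = 2445.4 / 9.8 = 249.5 s.

Isp ≈ 250 s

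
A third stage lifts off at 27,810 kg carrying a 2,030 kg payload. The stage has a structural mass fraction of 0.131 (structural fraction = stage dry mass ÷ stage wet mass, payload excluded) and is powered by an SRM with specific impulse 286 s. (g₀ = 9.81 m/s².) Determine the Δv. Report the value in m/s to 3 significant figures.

Stage wet mass = m₀ − payload = 27,810 − 2,030 = 25,780 kg.
Stage dry mass = ε × stage wet mass = 0.131 × 25,780 = 3,377.18 kg.
Burnout mass m_f = stage dry + payload = 3,377.18 + 2,030 = 5,407.18 kg.
v_e = Isp · g₀ = 286 × 9.81 = 2805.7 m/s.
Using Δv = v_e ln(m₀/m_f): Δv = v_e · ln(27,810/5,407.18) = 2805.7 × ln(5.143) = 2805.7 × 1.6377 ≈ 4595 m/s.

Δv ≈ 4590 m/s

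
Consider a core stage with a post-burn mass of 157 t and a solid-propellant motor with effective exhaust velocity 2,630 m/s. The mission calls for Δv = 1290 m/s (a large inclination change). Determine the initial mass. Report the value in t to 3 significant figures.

By the Tsiolkovsky rocket equation, m₀/m_f = exp(Δv / v_e) = exp(1290 / 2630.0) = exp(0.4905) = 1.6331.
m₀ = m_f × 1.6331 = 157 × 1.6331 = 256.397 t.

initial mass ≈ 256 t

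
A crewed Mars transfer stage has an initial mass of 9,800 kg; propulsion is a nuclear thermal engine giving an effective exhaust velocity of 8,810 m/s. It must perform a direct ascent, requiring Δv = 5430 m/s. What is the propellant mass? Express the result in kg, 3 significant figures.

Rocket equation: m₀/m_f = exp(Δv / v_e) = exp(5430 / 8810.0) = exp(0.6163) = 1.8521.
m_f = 9,800 / 1.8521 = 5,291.29 kg, so propellant = m₀ − m_f = 9,800 − 5,291.29 = 4,508.71 kg.

propellant mass ≈ 4510 kg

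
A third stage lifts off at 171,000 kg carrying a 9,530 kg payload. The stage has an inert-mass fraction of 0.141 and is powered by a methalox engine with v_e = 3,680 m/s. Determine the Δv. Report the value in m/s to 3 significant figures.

Δv ≈ 6130 m/s

Stage wet mass = m₀ − payload = 171,000 − 9,530 = 161,470 kg.
Stage dry mass = ε × stage wet mass = 0.141 × 161,470 = 22,767.3 kg.
Burnout mass m_f = stage dry + payload = 22,767.3 + 9,530 = 32,297.3 kg.
From the ideal rocket equation, Δv = v_e · ln(171,000/32,297.3) = 3680.0 × ln(5.295) = 3680.0 × 1.6667 ≈ 6133 m/s.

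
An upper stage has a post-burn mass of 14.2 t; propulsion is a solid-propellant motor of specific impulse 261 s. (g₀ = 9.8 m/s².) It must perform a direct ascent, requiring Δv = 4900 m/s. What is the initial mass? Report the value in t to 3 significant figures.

initial mass ≈ 96.4 t

v_e = Isp · g₀ = 261 × 9.8 = 2557.8 m/s.
Rocket equation: m₀/m_f = exp(Δv / v_e) = exp(4900 / 2557.8) = exp(1.9157) = 6.7918.
m₀ = m_f × 6.7918 = 14.2 × 6.7918 = 96.4436 t.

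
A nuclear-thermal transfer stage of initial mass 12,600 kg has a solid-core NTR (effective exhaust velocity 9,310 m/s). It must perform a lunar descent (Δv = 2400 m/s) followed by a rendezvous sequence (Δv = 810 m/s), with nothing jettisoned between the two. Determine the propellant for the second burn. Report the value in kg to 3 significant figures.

After the first burn: m = 12600 × exp(−2400/9310.0) = 12600 × 0.77276 = 9,736.78 kg.
After the second burn: m = 9,736.78 × exp(−810/9310.0) = 9,736.78 × 0.91667 = 8,925.41 kg.
Second-burn propellant = 9,736.78 − 8,925.41 = 811.37 kg.

propellant for the second burn ≈ 811 kg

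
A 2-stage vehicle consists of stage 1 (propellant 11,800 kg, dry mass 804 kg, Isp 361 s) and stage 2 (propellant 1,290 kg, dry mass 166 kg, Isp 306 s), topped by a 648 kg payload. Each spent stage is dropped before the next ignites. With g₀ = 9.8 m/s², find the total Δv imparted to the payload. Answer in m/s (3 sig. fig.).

Ignition mass of stage 1 = 11,800+804 + 1,290+166 + 648 = 14,708 kg.
Stage 1: m₀ = 14,708 kg, m_f = 14,708 − 11,800 = 2,908 kg; Δv = 361×9.8×ln(5.058) = 3537.8×1.6209 ≈ 5735 m/s.
Stage 2: m₀ = 2,104 kg, m_f = 2,104 − 1,290 = 814 kg; Δv = 306×9.8×ln(2.585) = 2998.8×0.9496 ≈ 2848 m/s.
Total Δv = 5735 + 2848 = 8583 m/s.

Δv ≈ 8580 m/s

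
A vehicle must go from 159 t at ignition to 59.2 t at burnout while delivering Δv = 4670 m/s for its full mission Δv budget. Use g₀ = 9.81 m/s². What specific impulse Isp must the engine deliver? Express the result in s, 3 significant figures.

ln(m₀/m_f) = ln(159000/59200) = ln(2.686) = 0.9880.
By the Tsiolkovsky rocket equation, v_e = Δv / ln(m₀/m_f) = 4670 / 0.9880 = 4726.8 m/s.
Isp = v_e / g₀ = 4726.8 / 9.81 = 481.8 s.

Isp ≈ 482 s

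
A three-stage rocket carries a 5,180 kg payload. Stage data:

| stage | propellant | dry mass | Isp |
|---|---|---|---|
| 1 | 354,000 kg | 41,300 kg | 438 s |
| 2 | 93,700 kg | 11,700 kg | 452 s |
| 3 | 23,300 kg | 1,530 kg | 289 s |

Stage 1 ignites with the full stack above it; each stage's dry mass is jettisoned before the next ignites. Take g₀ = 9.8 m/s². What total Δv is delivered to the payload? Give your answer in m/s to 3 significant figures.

Ignition mass of stage 1 = 354,000+41,300 + 93,700+11,700 + 23,300+1,530 + 5,180 = 530,710 kg.
Stage 1: m₀ = 530,710 kg, m_f = 530,710 − 354,000 = 176,710 kg; Δv = 438×9.8×ln(3.003) = 4292.4×1.0997 ≈ 4720 m/s.
Stage 2: m₀ = 135,410 kg, m_f = 135,410 − 93,700 = 41,710 kg; Δv = 452×9.8×ln(3.246) = 4429.6×1.1776 ≈ 5216 m/s.
Stage 3: m₀ = 30,010 kg, m_f = 30,010 − 23,300 = 6,710 kg; Δv = 289×9.8×ln(4.472) = 2832.2×1.4979 ≈ 4242 m/s.
Total Δv = 4720 + 5216 + 4242 = 14178 m/s.

Δv ≈ 14200 m/s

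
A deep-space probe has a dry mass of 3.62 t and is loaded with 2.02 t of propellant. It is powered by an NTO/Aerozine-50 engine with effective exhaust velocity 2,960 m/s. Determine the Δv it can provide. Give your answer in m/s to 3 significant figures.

Δv ≈ 1310 m/s

m₀ = m_dry + m_prop = 3.62 + 2.02 = 5.64 t.
Δv = v_e · ln(m₀/m_f) = 2960.0 × ln(1.558) = 2960.0 × 0.4434 ≈ 1312.5 m/s.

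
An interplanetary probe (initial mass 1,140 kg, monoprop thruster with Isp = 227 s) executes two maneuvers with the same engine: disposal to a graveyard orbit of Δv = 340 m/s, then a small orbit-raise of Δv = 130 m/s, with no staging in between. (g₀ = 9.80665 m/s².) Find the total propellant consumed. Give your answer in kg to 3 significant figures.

total propellant consumed ≈ 217 kg

v_e = Isp · g₀ = 227 × 9.80665 = 2226.1 m/s.
After the first burn: m = 1140 × exp(−340/2226.1) = 1140 × 0.85836 = 978.53 kg.
After the second burn: m = 978.53 × exp(−130/2226.1) = 978.53 × 0.94327 = 923.018 kg.
Total propellant = m₀ − m_final = 1140 − 923.018 = 216.982 kg.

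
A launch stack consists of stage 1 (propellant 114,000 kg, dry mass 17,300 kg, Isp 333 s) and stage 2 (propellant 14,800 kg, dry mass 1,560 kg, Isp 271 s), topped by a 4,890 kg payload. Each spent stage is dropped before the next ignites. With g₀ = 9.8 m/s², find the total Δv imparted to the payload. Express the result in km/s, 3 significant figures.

Δv ≈ 7.66 km/s

Ignition mass of stage 1 = 114,000+17,300 + 14,800+1,560 + 4,890 = 152,550 kg.
Stage 1: m₀ = 152,550 kg, m_f = 152,550 − 114,000 = 38,550 kg; Δv = 333×9.8×ln(3.957) = 3263.4×1.3755 ≈ 4489 m/s.
Stage 2: m₀ = 21,250 kg, m_f = 21,250 − 14,800 = 6,450 kg; Δv = 271×9.8×ln(3.295) = 2655.8×1.1923 ≈ 3166 m/s.
Total Δv = 4489 + 3166 = 7655 m/s.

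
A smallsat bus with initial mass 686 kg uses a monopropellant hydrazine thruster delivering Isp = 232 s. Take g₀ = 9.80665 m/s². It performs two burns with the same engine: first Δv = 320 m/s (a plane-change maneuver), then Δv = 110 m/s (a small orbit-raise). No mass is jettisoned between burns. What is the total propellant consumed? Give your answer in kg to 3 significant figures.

total propellant consumed ≈ 118 kg

v_e = Isp · g₀ = 232 × 9.80665 = 2275.1 m/s.
After the first burn: m = 686 × exp(−320/2275.1) = 686 × 0.86879 = 595.99 kg.
After the second burn: m = 595.99 × exp(−110/2275.1) = 595.99 × 0.95280 = 567.859 kg.
Total propellant = m₀ − m_final = 686 − 567.859 = 118.141 kg.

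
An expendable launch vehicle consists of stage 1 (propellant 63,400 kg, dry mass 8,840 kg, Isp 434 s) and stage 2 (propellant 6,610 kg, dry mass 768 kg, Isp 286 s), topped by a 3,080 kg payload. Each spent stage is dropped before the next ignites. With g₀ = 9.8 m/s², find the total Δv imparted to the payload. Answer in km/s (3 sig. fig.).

Δv ≈ 8.99 km/s

Ignition mass of stage 1 = 63,400+8,840 + 6,610+768 + 3,080 = 82,698 kg.
Stage 1: m₀ = 82,698 kg, m_f = 82,698 − 63,400 = 19,298 kg; Δv = 434×9.8×ln(4.285) = 4253.2×1.4552 ≈ 6189 m/s.
Stage 2: m₀ = 10,458 kg, m_f = 10,458 − 6,610 = 3,848 kg; Δv = 286×9.8×ln(2.718) = 2802.8×0.9998 ≈ 2802 m/s.
Total Δv = 6189 + 2802 = 8991 m/s.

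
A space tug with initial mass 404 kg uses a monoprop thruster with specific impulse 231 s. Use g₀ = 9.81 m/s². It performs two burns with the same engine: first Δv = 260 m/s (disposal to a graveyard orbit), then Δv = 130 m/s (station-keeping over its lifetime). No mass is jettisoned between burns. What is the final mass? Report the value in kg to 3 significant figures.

final mass ≈ 340 kg

v_e = Isp · g₀ = 231 × 9.81 = 2266.1 m/s.
After the first burn: m = 404 × exp(−260/2266.1) = 404 × 0.89160 = 360.206 kg.
After the second burn: m = 360.206 × exp(−130/2266.1) = 360.206 × 0.94425 = 340.125 kg.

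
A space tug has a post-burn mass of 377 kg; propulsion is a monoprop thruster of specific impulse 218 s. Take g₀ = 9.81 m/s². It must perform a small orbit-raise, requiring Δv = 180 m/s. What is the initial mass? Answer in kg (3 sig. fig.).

initial mass ≈ 410 kg

v_e = Isp · g₀ = 218 × 9.81 = 2138.6 m/s.
m₀/m_f = exp(Δv / v_e) = exp(180 / 2138.6) = exp(0.0842) = 1.0878.
m₀ = m_f × 1.0878 = 377 × 1.0878 = 410.101 kg.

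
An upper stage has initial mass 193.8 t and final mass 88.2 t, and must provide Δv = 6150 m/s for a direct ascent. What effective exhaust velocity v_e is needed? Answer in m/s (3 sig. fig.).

v_e ≈ 7810 m/s

ln(m₀/m_f) = ln(193800/88200) = ln(2.197) = 0.7872.
Rocket equation: v_e = Δv / ln(m₀/m_f) = 6150 / 0.7872 = 7812.3 m/s.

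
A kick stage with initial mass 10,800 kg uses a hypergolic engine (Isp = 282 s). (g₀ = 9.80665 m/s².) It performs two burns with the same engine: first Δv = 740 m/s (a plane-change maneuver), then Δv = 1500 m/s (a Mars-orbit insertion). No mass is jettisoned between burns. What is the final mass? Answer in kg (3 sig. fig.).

v_e = Isp · g₀ = 282 × 9.80665 = 2765.5 m/s.
After the first burn: m = 10800 × exp(−740/2765.5) = 10800 × 0.76523 = 8,264.48 kg.
After the second burn: m = 8,264.48 × exp(−1500/2765.5) = 8,264.48 × 0.58135 = 4,804.56 kg.

final mass ≈ 4800 kg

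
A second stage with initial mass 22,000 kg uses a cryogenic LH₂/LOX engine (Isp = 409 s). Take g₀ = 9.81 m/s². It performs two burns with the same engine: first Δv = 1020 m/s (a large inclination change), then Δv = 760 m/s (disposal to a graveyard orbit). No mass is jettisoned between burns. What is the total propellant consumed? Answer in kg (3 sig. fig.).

v_e = Isp · g₀ = 409 × 9.81 = 4012.3 m/s.
After the first burn: m = 22000 × exp(−1020/4012.3) = 22000 × 0.77552 = 17,061.4 kg.
After the second burn: m = 17,061.4 × exp(−760/4012.3) = 17,061.4 × 0.82744 = 14,117.3 kg.
Total propellant = m₀ − m_final = 22000 − 14,117.3 = 7,882.7 kg.

total propellant consumed ≈ 7880 kg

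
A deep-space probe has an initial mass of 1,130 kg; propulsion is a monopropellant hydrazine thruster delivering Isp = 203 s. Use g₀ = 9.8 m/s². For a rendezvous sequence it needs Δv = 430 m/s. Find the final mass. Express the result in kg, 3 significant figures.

v_e = Isp · g₀ = 203 × 9.8 = 1989.4 m/s.
m₀/m_f = exp(Δv / v_e) = exp(430 / 1989.4) = exp(0.2161) = 1.2413.
m_f = m₀ / 1.2413 = 1,130 / 1.2413 = 910.336 kg.

final mass ≈ 910 kg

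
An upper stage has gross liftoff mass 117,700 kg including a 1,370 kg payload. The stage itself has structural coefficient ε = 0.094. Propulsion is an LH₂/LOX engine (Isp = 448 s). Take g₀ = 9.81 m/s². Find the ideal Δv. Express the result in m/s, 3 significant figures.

Stage wet mass = m₀ − payload = 117,700 − 1,370 = 116,330 kg.
Stage dry mass = ε × stage wet mass = 0.094 × 116,330 = 10,935 kg.
Burnout mass m_f = stage dry + payload = 10,935 + 1,370 = 12,305 kg.
v_e = Isp · g₀ = 448 × 9.81 = 4394.9 m/s.
Δv = v_e · ln(117,700/12,305) = 4394.9 × ln(9.565) = 4394.9 × 2.2581 ≈ 9924 m/s.

Δv ≈ 9920 m/s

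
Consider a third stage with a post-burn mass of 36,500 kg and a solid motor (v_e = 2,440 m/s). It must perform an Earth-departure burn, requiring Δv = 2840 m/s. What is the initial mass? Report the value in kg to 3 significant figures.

initial mass ≈ 117000 kg

m₀/m_f = exp(Δv / v_e) = exp(2840 / 2440.0) = exp(1.1639) = 3.2025.
m₀ = m_f × 3.2025 = 36,500 × 3.2025 = 116,891 kg.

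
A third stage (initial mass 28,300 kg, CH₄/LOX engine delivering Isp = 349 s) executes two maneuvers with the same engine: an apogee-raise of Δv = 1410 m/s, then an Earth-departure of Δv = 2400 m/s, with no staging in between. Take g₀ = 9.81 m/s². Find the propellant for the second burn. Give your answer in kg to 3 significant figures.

propellant for the second burn ≈ 9450 kg

v_e = Isp · g₀ = 349 × 9.81 = 3423.7 m/s.
After the first burn: m = 28300 × exp(−1410/3423.7) = 28300 × 0.66243 = 18,746.8 kg.
After the second burn: m = 18,746.8 × exp(−2400/3423.7) = 18,746.8 × 0.49609 = 9,300.1 kg.
Second-burn propellant = 18,746.8 − 9,300.1 = 9,446.7 kg.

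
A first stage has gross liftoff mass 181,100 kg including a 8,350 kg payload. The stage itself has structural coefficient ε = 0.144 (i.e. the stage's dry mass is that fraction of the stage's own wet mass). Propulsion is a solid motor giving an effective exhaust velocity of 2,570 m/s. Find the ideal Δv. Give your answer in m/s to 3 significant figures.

Δv ≈ 4360 m/s

Stage wet mass = m₀ − payload = 181,100 − 8,350 = 172,750 kg.
Stage dry mass = ε × stage wet mass = 0.144 × 172,750 = 24,876 kg.
Burnout mass m_f = stage dry + payload = 24,876 + 8,350 = 33,226 kg.
Δv = v_e · ln(181,100/33,226) = 2570.0 × ln(5.451) = 2570.0 × 1.6957 ≈ 4358 m/s.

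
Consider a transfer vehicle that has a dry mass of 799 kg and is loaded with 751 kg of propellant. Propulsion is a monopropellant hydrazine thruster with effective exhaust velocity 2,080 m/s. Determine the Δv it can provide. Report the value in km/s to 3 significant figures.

m₀ = m_dry + m_prop = 799 + 751 = 1,550 kg.
From the ideal rocket equation, Δv = v_e · ln(m₀/m_f) = 2080.0 × ln(1.94) = 2080.0 × 0.6626 ≈ 1378.3 m/s.

Δv ≈ 1.38 km/s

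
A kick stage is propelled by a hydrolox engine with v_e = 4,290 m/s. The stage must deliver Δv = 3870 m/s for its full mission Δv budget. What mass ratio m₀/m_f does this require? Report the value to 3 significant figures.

mass ratio ≈ 2.46

Rocket equation: m₀/m_f = exp(Δv / v_e) = exp(3870 / 4290.0) = exp(0.9021) = 2.4648.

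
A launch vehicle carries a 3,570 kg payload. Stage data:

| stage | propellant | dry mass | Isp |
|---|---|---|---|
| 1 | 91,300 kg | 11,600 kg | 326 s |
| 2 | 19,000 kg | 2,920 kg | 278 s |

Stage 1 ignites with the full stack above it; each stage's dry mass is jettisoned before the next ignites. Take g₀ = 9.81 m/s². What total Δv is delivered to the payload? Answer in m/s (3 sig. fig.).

Ignition mass of stage 1 = 91,300+11,600 + 19,000+2,920 + 3,570 = 128,390 kg.
Stage 1: m₀ = 128,390 kg, m_f = 128,390 − 91,300 = 37,090 kg; Δv = 326×9.81×ln(3.462) = 3198.1×1.2417 ≈ 3971 m/s.
Stage 2: m₀ = 25,490 kg, m_f = 25,490 − 19,000 = 6,490 kg; Δv = 278×9.81×ln(3.928) = 2727.2×1.3680 ≈ 3731 m/s.
Total Δv = 3971 + 3731 = 7702 m/s.

Δv ≈ 7700 m/s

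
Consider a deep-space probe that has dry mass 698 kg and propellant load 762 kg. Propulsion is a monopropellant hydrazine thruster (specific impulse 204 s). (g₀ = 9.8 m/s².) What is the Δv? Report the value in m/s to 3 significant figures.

Δv ≈ 1480 m/s

v_e = Isp · g₀ = 204 × 9.8 = 1999.2 m/s.
m₀ = m_dry + m_prop = 698 + 762 = 1,460 kg.
Δv = v_e · ln(m₀/m_f) = 1999.2 × ln(2.092) = 1999.2 × 0.7380 ≈ 1475.4 m/s.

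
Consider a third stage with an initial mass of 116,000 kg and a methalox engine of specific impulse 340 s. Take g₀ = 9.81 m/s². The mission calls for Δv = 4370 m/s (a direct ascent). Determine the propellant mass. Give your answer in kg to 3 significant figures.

v_e = Isp · g₀ = 340 × 9.81 = 3335.4 m/s.
Using Δv = v_e ln(m₀/m_f): m₀/m_f = exp(Δv / v_e) = exp(4370 / 3335.4) = exp(1.3102) = 3.7069.
m_f = 116,000 / 3.7069 = 31,293 kg, so propellant = m₀ − m_f = 116,000 − 31,293 = 84,707 kg.

propellant mass ≈ 84700 kg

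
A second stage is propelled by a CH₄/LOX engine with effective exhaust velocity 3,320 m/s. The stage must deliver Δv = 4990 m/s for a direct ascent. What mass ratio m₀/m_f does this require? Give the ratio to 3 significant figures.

mass ratio ≈ 4.50

From the ideal rocket equation, m₀/m_f = exp(Δv / v_e) = exp(4990 / 3320.0) = exp(1.5030) = 4.4952.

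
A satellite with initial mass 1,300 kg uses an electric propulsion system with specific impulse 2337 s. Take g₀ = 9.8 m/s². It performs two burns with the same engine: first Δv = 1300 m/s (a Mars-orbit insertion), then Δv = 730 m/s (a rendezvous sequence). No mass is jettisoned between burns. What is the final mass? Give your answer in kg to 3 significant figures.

final mass ≈ 1190 kg

v_e = Isp · g₀ = 2337 × 9.8 = 22902.6 m/s.
After the first burn: m = 1300 × exp(−1300/22902.6) = 1300 × 0.94482 = 1,228.27 kg.
After the second burn: m = 1,228.27 × exp(−730/22902.6) = 1,228.27 × 0.96863 = 1,189.74 kg.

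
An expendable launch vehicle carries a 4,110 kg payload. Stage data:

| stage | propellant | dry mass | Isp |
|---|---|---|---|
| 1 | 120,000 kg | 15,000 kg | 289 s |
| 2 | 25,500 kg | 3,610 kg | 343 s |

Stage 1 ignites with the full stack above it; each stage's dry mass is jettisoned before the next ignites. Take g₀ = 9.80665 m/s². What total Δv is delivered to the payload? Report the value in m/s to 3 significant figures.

Ignition mass of stage 1 = 120,000+15,000 + 25,500+3,610 + 4,110 = 168,220 kg.
Stage 1: m₀ = 168,220 kg, m_f = 168,220 − 120,000 = 48,220 kg; Δv = 289×9.80665×ln(3.489) = 2834.1×1.2495 ≈ 3541 m/s.
Stage 2: m₀ = 33,220 kg, m_f = 33,220 − 25,500 = 7,720 kg; Δv = 343×9.80665×ln(4.303) = 3363.7×1.4593 ≈ 4909 m/s.
Total Δv = 3541 + 4909 = 8450 m/s.

Δv ≈ 8450 m/s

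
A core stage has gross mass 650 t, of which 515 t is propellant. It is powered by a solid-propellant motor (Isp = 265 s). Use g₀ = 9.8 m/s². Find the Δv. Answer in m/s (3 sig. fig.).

v_e = Isp · g₀ = 265 × 9.8 = 2597.0 m/s.
m_f = m₀ − m_prop = 650 − 515 = 135 t.
Using Δv = v_e ln(m₀/m_f): Δv = v_e · ln(m₀/m_f) = 2597.0 × ln(4.815) = 2597.0 × 1.5717 ≈ 4081.7 m/s.

Δv ≈ 4080 m/s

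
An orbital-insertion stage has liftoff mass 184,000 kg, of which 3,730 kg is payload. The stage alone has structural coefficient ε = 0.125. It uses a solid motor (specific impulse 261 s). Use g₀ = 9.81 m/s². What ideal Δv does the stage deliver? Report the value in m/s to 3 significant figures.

Δv ≈ 4980 m/s

Stage wet mass = m₀ − payload = 184,000 − 3,730 = 180,270 kg.
Stage dry mass = ε × stage wet mass = 0.125 × 180,270 = 22,533.8 kg.
Burnout mass m_f = stage dry + payload = 22,533.8 + 3,730 = 26,263.8 kg.
v_e = Isp · g₀ = 261 × 9.81 = 2560.4 m/s.
From the ideal rocket equation, Δv = v_e · ln(184,000/26,263.8) = 2560.4 × ln(7.006) = 2560.4 × 1.9467 ≈ 4984 m/s.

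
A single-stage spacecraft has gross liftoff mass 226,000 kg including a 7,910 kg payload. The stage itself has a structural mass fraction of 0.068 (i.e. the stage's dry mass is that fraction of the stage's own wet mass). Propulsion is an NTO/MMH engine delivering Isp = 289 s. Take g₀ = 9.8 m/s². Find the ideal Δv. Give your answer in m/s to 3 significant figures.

Δv ≈ 6500 m/s

Stage wet mass = m₀ − payload = 226,000 − 7,910 = 218,090 kg.
Stage dry mass = ε × stage wet mass = 0.068 × 218,090 = 14,830.1 kg.
Burnout mass m_f = stage dry + payload = 14,830.1 + 7,910 = 22,740.1 kg.
v_e = Isp · g₀ = 289 × 9.8 = 2832.2 m/s.
Δv = v_e · ln(226,000/22,740.1) = 2832.2 × ln(9.938) = 2832.2 × 2.2964 ≈ 6504 m/s.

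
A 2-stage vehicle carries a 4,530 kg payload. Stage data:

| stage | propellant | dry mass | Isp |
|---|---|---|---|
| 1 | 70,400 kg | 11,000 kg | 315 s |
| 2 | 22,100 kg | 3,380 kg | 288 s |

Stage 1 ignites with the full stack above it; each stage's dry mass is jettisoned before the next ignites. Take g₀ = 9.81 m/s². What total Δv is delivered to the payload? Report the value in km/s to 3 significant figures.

Δv ≈ 6.86 km/s

Ignition mass of stage 1 = 70,400+11,000 + 22,100+3,380 + 4,530 = 111,410 kg.
Stage 1: m₀ = 111,410 kg, m_f = 111,410 − 70,400 = 41,010 kg; Δv = 315×9.81×ln(2.717) = 3090.2×0.9994 ≈ 3088 m/s.
Stage 2: m₀ = 30,010 kg, m_f = 30,010 − 22,100 = 7,910 kg; Δv = 288×9.81×ln(3.794) = 2825.3×1.3334 ≈ 3767 m/s.
Total Δv = 3088 + 3767 = 6855 m/s.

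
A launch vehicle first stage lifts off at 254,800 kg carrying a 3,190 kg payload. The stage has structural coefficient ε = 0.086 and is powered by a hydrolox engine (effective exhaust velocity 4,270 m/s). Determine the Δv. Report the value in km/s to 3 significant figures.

Stage wet mass = m₀ − payload = 254,800 − 3,190 = 251,610 kg.
Stage dry mass = ε × stage wet mass = 0.086 × 251,610 = 21,638.5 kg.
Burnout mass m_f = stage dry + payload = 21,638.5 + 3,190 = 24,828.5 kg.
From the ideal rocket equation, Δv = v_e · ln(254,800/24,828.5) = 4270.0 × ln(10.26) = 4270.0 × 2.3285 ≈ 9943 m/s.

Δv ≈ 9.94 km/s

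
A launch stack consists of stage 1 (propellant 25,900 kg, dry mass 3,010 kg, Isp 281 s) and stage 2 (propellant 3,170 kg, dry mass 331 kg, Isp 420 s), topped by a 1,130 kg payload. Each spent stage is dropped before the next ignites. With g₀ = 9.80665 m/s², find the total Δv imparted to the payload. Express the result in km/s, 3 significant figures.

Ignition mass of stage 1 = 25,900+3,010 + 3,170+331 + 1,130 = 33,541 kg.
Stage 1: m₀ = 33,541 kg, m_f = 33,541 − 25,900 = 7,641 kg; Δv = 281×9.80665×ln(4.39) = 2755.7×1.4792 ≈ 4076 m/s.
Stage 2: m₀ = 4,631 kg, m_f = 4,631 − 3,170 = 1,461 kg; Δv = 420×9.80665×ln(3.17) = 4118.8×1.1537 ≈ 4752 m/s.
Total Δv = 4076 + 4752 = 8828 m/s.

Δv ≈ 8.83 km/s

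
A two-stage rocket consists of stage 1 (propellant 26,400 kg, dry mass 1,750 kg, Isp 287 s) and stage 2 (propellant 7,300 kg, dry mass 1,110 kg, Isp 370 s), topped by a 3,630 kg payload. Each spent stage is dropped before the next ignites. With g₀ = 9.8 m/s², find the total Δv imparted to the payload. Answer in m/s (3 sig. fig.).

Ignition mass of stage 1 = 26,400+1,750 + 7,300+1,110 + 3,630 = 40,190 kg.
Stage 1: m₀ = 40,190 kg, m_f = 40,190 − 26,400 = 13,790 kg; Δv = 287×9.8×ln(2.914) = 2812.6×1.0697 ≈ 3009 m/s.
Stage 2: m₀ = 12,040 kg, m_f = 12,040 − 7,300 = 4,740 kg; Δv = 370×9.8×ln(2.54) = 3626.0×0.9322 ≈ 3380 m/s.
Total Δv = 3009 + 3380 = 6389 m/s.

Δv ≈ 6390 m/s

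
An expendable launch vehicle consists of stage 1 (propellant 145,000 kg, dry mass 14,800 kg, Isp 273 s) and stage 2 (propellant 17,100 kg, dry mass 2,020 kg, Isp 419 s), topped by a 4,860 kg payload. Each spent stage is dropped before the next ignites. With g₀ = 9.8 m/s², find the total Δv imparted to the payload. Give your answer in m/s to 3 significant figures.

Ignition mass of stage 1 = 145,000+14,800 + 17,100+2,020 + 4,860 = 183,780 kg.
Stage 1: m₀ = 183,780 kg, m_f = 183,780 − 145,000 = 38,780 kg; Δv = 273×9.8×ln(4.739) = 2675.4×1.5558 ≈ 4162 m/s.
Stage 2: m₀ = 23,980 kg, m_f = 23,980 − 17,100 = 6,880 kg; Δv = 419×9.8×ln(3.485) = 4106.2×1.2486 ≈ 5127 m/s.
Total Δv = 4162 + 5127 = 9289 m/s.

Δv ≈ 9290 m/s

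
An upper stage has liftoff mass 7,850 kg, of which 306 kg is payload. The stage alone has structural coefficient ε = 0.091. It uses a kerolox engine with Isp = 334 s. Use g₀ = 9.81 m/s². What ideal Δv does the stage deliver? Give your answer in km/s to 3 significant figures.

Stage wet mass = m₀ − payload = 7,850 − 306 = 7,544 kg.
Stage dry mass = ε × stage wet mass = 0.091 × 7,544 = 686.504 kg.
Burnout mass m_f = stage dry + payload = 686.504 + 306 = 992.504 kg.
v_e = Isp · g₀ = 334 × 9.81 = 3276.5 m/s.
From the ideal rocket equation, Δv = v_e · ln(7,850/992.504) = 3276.5 × ln(7.909) = 3276.5 × 2.0680 ≈ 6776 m/s.

Δv ≈ 6.78 km/s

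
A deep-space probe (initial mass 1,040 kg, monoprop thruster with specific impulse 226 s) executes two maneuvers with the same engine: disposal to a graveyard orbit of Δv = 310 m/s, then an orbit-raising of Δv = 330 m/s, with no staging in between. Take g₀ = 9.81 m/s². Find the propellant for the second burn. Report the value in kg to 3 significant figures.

v_e = Isp · g₀ = 226 × 9.81 = 2217.1 m/s.
After the first burn: m = 1040 × exp(−310/2217.1) = 1040 × 0.86951 = 904.29 kg.
After the second burn: m = 904.29 × exp(−330/2217.1) = 904.29 × 0.86170 = 779.227 kg.
Second-burn propellant = 904.29 − 779.227 = 125.063 kg.

propellant for the second burn ≈ 125 kg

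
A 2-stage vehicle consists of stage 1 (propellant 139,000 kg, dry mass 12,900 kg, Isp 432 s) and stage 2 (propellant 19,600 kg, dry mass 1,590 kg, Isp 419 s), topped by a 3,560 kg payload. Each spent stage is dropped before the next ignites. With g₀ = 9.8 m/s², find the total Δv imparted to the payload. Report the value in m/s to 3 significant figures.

Δv ≈ 13000 m/s

Ignition mass of stage 1 = 139,000+12,900 + 19,600+1,590 + 3,560 = 176,650 kg.
Stage 1: m₀ = 176,650 kg, m_f = 176,650 − 139,000 = 37,650 kg; Δv = 432×9.8×ln(4.692) = 4233.6×1.5458 ≈ 6544 m/s.
Stage 2: m₀ = 24,750 kg, m_f = 24,750 − 19,600 = 5,150 kg; Δv = 419×9.8×ln(4.806) = 4106.2×1.5698 ≈ 6446 m/s.
Total Δv = 6544 + 6446 = 12990 m/s.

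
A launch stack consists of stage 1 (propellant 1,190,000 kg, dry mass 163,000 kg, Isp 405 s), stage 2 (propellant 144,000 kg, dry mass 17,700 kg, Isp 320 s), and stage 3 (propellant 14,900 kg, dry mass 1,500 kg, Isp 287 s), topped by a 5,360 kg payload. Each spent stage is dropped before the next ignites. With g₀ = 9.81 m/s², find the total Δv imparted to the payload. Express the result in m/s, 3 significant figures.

Δv ≈ 14000 m/s

Ignition mass of stage 1 = 1,190,000+163,000 + 144,000+17,700 + 14,900+1,500 + 5,360 = 1,536,460 kg.
Stage 1: m₀ = 1,536,460 kg, m_f = 1,536,460 − 1,190,000 = 346,460 kg; Δv = 405×9.81×ln(4.435) = 3973.1×1.4895 ≈ 5918 m/s.
Stage 2: m₀ = 183,460 kg, m_f = 183,460 − 144,000 = 39,460 kg; Δv = 320×9.81×ln(4.649) = 3139.2×1.5367 ≈ 4824 m/s.
Stage 3: m₀ = 21,760 kg, m_f = 21,760 − 14,900 = 6,860 kg; Δv = 287×9.81×ln(3.172) = 2815.5×1.1544 ≈ 3250 m/s.
Total Δv = 5918 + 4824 + 3250 = 13992 m/s.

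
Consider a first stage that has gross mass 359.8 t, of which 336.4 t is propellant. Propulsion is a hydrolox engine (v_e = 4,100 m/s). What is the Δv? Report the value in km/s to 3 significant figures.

Δv ≈ 11.2 km/s

m_f = m₀ − m_prop = 359.8 − 336.4 = 23.4 t.
Δv = v_e · ln(m₀/m_f) = 4100.0 × ln(15.38) = 4100.0 × 2.7328 ≈ 11204.5 m/s.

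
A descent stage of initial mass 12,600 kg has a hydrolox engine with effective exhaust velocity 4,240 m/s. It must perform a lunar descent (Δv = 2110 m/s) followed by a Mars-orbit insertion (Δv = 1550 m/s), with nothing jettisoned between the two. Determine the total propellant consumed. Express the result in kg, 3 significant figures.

After the first burn: m = 12600 × exp(−2110/4240.0) = 12600 × 0.60796 = 7,660.3 kg.
After the second burn: m = 7,660.3 × exp(−1550/4240.0) = 7,660.3 × 0.69380 = 5,314.72 kg.
Total propellant = m₀ − m_final = 12600 − 5,314.72 = 7,285.28 kg.

total propellant consumed ≈ 7290 kg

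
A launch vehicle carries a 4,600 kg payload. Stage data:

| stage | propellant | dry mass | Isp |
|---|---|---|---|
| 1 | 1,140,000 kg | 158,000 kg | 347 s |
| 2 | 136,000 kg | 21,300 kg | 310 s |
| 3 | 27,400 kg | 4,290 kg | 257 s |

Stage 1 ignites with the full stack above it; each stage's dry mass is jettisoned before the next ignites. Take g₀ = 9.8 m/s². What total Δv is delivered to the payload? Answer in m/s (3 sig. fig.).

Δv ≈ 12100 m/s

Ignition mass of stage 1 = 1,140,000+158,000 + 136,000+21,300 + 27,400+4,290 + 4,600 = 1,491,590 kg.
Stage 1: m₀ = 1,491,590 kg, m_f = 1,491,590 − 1,140,000 = 351,590 kg; Δv = 347×9.8×ln(4.242) = 3400.6×1.4451 ≈ 4914 m/s.
Stage 2: m₀ = 193,590 kg, m_f = 193,590 − 136,000 = 57,590 kg; Δv = 310×9.8×ln(3.362) = 3038.0×1.2124 ≈ 3683 m/s.
Stage 3: m₀ = 36,290 kg, m_f = 36,290 − 27,400 = 8,890 kg; Δv = 257×9.8×ln(4.082) = 2518.6×1.4066 ≈ 3543 m/s.
Total Δv = 4914 + 3683 + 3543 = 12140 m/s.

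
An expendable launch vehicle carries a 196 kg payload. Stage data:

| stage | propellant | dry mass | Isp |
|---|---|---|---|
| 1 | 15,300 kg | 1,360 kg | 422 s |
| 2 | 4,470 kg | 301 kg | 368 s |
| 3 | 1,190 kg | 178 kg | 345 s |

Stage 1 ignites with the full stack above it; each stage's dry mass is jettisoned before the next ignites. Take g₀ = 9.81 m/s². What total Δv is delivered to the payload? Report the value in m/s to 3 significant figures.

Δv ≈ 13800 m/s

Ignition mass of stage 1 = 15,300+1,360 + 4,470+301 + 1,190+178 + 196 = 22,995 kg.
Stage 1: m₀ = 22,995 kg, m_f = 22,995 − 15,300 = 7,695 kg; Δv = 422×9.81×ln(2.988) = 4139.8×1.0947 ≈ 4532 m/s.
Stage 2: m₀ = 6,335 kg, m_f = 6,335 − 4,470 = 1,865 kg; Δv = 368×9.81×ln(3.397) = 3610.1×1.2228 ≈ 4415 m/s.
Stage 3: m₀ = 1,564 kg, m_f = 1,564 − 1,190 = 374 kg; Δv = 345×9.81×ln(4.182) = 3384.5×1.4307 ≈ 4842 m/s.
Total Δv = 4532 + 4415 + 4842 = 13789 m/s.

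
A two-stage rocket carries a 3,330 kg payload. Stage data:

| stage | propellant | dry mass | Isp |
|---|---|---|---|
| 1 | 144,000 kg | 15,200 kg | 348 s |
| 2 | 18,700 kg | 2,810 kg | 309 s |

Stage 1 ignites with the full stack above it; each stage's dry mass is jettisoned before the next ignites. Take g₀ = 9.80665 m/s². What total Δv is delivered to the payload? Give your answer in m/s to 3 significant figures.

Δv ≈ 9440 m/s

Ignition mass of stage 1 = 144,000+15,200 + 18,700+2,810 + 3,330 = 184,040 kg.
Stage 1: m₀ = 184,040 kg, m_f = 184,040 − 144,000 = 40,040 kg; Δv = 348×9.80665×ln(4.596) = 3412.7×1.5253 ≈ 5205 m/s.
Stage 2: m₀ = 24,840 kg, m_f = 24,840 − 18,700 = 6,140 kg; Δv = 309×9.80665×ln(4.046) = 3030.3×1.3976 ≈ 4235 m/s.
Total Δv = 5205 + 4235 = 9440 m/s.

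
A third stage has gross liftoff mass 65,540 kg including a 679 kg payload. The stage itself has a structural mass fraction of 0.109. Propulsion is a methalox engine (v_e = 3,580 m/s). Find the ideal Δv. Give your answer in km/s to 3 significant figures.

Stage wet mass = m₀ − payload = 65,540 − 679 = 64,861 kg.
Stage dry mass = ε × stage wet mass = 0.109 × 64,861 = 7,069.85 kg.
Burnout mass m_f = stage dry + payload = 7,069.85 + 679 = 7,748.85 kg.
Δv = v_e · ln(65,540/7,748.85) = 3580.0 × ln(8.458) = 3580.0 × 2.1351 ≈ 7644 m/s.

Δv ≈ 7.64 km/s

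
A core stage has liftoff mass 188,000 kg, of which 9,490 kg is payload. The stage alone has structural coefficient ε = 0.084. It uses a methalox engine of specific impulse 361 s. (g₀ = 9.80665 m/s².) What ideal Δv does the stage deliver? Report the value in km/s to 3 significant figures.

Stage wet mass = m₀ − payload = 188,000 − 9,490 = 178,510 kg.
Stage dry mass = ε × stage wet mass = 0.084 × 178,510 = 14,994.8 kg.
Burnout mass m_f = stage dry + payload = 14,994.8 + 9,490 = 24,484.8 kg.
v_e = Isp · g₀ = 361 × 9.80665 = 3540.2 m/s.
Rocket equation: Δv = v_e · ln(188,000/24,484.8) = 3540.2 × ln(7.678) = 3540.2 × 2.0384 ≈ 7216 m/s.

Δv ≈ 7.22 km/s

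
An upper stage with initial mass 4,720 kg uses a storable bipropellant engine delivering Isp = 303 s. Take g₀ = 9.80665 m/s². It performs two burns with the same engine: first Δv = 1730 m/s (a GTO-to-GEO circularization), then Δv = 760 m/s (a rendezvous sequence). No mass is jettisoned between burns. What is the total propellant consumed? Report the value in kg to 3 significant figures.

v_e = Isp · g₀ = 303 × 9.80665 = 2971.4 m/s.
After the first burn: m = 4720 × exp(−1730/2971.4) = 4720 × 0.55866 = 2,636.88 kg.
After the second burn: m = 2,636.88 × exp(−760/2971.4) = 2,636.88 × 0.77432 = 2,041.79 kg.
Total propellant = m₀ − m_final = 4720 − 2,041.79 = 2,678.21 kg.

total propellant consumed ≈ 2680 kg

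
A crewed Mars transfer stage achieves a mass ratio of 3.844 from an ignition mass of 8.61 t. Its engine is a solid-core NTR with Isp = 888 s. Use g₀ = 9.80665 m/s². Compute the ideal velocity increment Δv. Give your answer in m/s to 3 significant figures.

v_e = Isp · g₀ = 888 × 9.80665 = 8708.3 m/s.
Δv = v_e · ln(3.844) = 8708.3 × 1.3465 ≈ 11725.9 m/s.

Δv ≈ 11700 m/s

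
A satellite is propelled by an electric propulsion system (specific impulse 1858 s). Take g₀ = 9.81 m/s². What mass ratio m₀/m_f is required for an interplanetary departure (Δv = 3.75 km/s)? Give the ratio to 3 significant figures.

v_e = Isp · g₀ = 1858 × 9.81 = 18227.0 m/s.
From the ideal rocket equation, m₀/m_f = exp(Δv / v_e) = exp(3750 / 18227.0) = exp(0.2057) = 1.2284.

mass ratio ≈ 1.23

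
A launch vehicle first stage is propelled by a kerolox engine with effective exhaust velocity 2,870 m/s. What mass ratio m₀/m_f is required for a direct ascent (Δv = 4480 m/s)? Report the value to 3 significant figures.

Rocket equation: m₀/m_f = exp(Δv / v_e) = exp(4480 / 2870.0) = exp(1.5610) = 4.7635.

mass ratio ≈ 4.76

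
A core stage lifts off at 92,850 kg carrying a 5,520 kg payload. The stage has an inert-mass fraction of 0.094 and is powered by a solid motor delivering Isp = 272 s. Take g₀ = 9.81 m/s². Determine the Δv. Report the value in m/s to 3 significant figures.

Δv ≈ 5100 m/s

Stage wet mass = m₀ − payload = 92,850 − 5,520 = 87,330 kg.
Stage dry mass = ε × stage wet mass = 0.094 × 87,330 = 8,209.02 kg.
Burnout mass m_f = stage dry + payload = 8,209.02 + 5,520 = 13,729.02 kg.
v_e = Isp · g₀ = 272 × 9.81 = 2668.3 m/s.
By the Tsiolkovsky rocket equation, Δv = v_e · ln(92,850/13,729.02) = 2668.3 × ln(6.763) = 2668.3 × 1.9115 ≈ 5100 m/s.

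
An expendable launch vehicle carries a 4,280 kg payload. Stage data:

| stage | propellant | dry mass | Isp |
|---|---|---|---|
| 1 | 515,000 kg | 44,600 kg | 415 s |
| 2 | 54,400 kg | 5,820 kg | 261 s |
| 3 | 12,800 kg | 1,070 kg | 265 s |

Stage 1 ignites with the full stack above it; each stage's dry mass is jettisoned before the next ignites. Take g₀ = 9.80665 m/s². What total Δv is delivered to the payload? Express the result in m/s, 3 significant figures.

Δv ≈ 12900 m/s

Ignition mass of stage 1 = 515,000+44,600 + 54,400+5,820 + 12,800+1,070 + 4,280 = 637,970 kg.
Stage 1: m₀ = 637,970 kg, m_f = 637,970 − 515,000 = 122,970 kg; Δv = 415×9.80665×ln(5.188) = 4069.8×1.6464 ≈ 6700 m/s.
Stage 2: m₀ = 78,370 kg, m_f = 78,370 − 54,400 = 23,970 kg; Δv = 261×9.80665×ln(3.27) = 2559.5×1.1846 ≈ 3032 m/s.
Stage 3: m₀ = 18,150 kg, m_f = 18,150 − 12,800 = 5,350 kg; Δv = 265×9.80665×ln(3.393) = 2598.8×1.2216 ≈ 3175 m/s.
Total Δv = 6700 + 3032 + 3175 = 12907 m/s.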